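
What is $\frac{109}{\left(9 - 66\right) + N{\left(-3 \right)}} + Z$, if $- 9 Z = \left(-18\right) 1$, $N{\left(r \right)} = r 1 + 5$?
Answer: $\frac{1}{55} \approx 0.018182$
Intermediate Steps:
$N{\left(r \right)} = 5 + r$ ($N{\left(r \right)} = r + 5 = 5 + r$)
$Z = 2$ ($Z = - \frac{\left(-18\right) 1}{9} = \left(- \frac{1}{9}\right) \left(-18\right) = 2$)
$\frac{109}{\left(9 - 66\right) + N{\left(-3 \right)}} + Z = \frac{109}{\left(9 - 66\right) + \left(5 - 3\right)} + 2 = \frac{109}{-57 + 2} + 2 = \frac{109}{-55} + 2 = 109 \left(- \frac{1}{55}\right) + 2 = - \frac{109}{55} + 2 = \frac{1}{55}$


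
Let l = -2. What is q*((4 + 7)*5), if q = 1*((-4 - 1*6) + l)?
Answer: -660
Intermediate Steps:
q = -12 (q = 1*((-4 - 1*6) - 2) = 1*((-4 - 6) - 2) = 1*(-10 - 2) = 1*(-12) = -12)
q*((4 + 7)*5) = -12*(4 + 7)*5 = -132*5 = -12*55 = -660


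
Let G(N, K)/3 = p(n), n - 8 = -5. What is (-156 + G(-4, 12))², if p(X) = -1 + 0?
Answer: 25281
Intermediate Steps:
n = 3 (n = 8 - 5 = 3)
p(X) = -1
G(N, K) = -3 (G(N, K) = 3*(-1) = -3)
(-156 + G(-4, 12))² = (-156 - 3)² = (-159)² = 25281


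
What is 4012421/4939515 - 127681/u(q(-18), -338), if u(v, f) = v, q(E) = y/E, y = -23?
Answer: -1621741082741/16229835 ≈ -99924.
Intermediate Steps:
q(E) = -23/E
4012421/4939515 - 127681/u(q(-18), -338) = 4012421/4939515 - 127681/((-23/(-18))) = 4012421*(1/4939515) - 127681/((-23*(-1/18))) = 573203/705645 - 127681/23/18 = 573203/705645 - 127681*18/23 = 573203/705645 - 2298258/23 = -1621741082741/16229835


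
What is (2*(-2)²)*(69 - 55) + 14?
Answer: 126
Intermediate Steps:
(2*(-2)²)*(69 - 55) + 14 = (2*4)*14 + 14 = 8*14 + 14 = 112 + 14 = 126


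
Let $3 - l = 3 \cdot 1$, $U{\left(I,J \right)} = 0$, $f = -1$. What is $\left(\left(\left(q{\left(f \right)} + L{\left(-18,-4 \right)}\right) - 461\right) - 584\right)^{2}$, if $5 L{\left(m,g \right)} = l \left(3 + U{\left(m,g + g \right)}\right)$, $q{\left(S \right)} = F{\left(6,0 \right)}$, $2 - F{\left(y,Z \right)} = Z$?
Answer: $1087849$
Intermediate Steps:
$F{\left(y,Z \right)} = 2 - Z$
$q{\left(S \right)} = 2$ ($q{\left(S \right)} = 2 - 0 = 2 + 0 = 2$)
$l = 0$ ($l = 3 - 3 \cdot 1 = 3 - 3 = 0$)
$L{\left(m,g \right)} = 0$ ($L{\left(m,g \right)} = \frac{0 \left(3 + 0\right)}{5} = \frac{0 \cdot 3}{5} = \frac{1}{5} \cdot 0 = 0$)
$\left(\left(\left(q{\left(f \right)} + L{\left(-18,-4 \right)}\right) - 461\right) - 584\right)^{2} = \left(\left(\left(2 + 0\right) - 461\right) - 584\right)^{2} = \left(\left(2 - 461\right) - 584\right)^{2} = \left(-459 - 584\right)^{2} = \left(-1043\right)^{2} = 1087849$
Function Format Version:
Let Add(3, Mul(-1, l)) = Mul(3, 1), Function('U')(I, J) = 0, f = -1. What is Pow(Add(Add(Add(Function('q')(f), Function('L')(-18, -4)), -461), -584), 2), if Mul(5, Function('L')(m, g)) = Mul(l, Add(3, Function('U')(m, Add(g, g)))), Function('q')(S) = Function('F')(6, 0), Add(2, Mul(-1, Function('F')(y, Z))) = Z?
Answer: 1087849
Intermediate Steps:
Function('F')(y, Z) = Add(2, Mul(-1, Z))
Function('q')(S) = 2 (Function('q')(S) = Add(2, Mul(-1, 0)) = Add(2, 0) = 2)
l = 0 (l = Add(3, Mul(-1, Mul(3, 1))) = Add(3, Mul(-1, 3)) = Add(3, -3) = 0)
Function('L')(m, g) = 0 (Function('L')(m, g) = Mul(Rational(1, 5), Mul(0, Add(3, 0))) = Mul(Rational(1, 5), Mul(0, 3)) = Mul(Rational(1, 5), 0) = 0)
Pow(Add(Add(Add(Function('q')(f), Function('L')(-18, -4)), -461), -584), 2) = Pow(Add(Add(Add(2, 0), -461), -584), 2) = Pow(Add(Add(2, -461), -584), 2) = Pow(Add(-459, -584), 2) = Pow(-1043, 2) = 1087849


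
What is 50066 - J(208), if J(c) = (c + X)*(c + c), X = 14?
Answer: -42286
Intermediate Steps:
J(c) = 2*c*(14 + c) (J(c) = (c + 14)*(c + c) = (14 + c)*(2*c) = 2*c*(14 + c))
50066 - J(208) = 50066 - 2*208*(14 + 208) = 50066 - 2*208*222 = 50066 - 1*92352 = 50066 - 92352 = -42286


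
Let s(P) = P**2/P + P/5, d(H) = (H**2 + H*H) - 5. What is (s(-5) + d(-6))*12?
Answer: 732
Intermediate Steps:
d(H) = -5 + 2*H**2 (d(H) = (H**2 + H**2) - 5 = 2*H**2 - 5 = -5 + 2*H**2)
s(P) = 6*P/5 (s(P) = P + P*(1/5) = P + P/5 = 6*P/5)
(s(-5) + d(-6))*12 = ((6/5)*(-5) + (-5 + 2*(-6)**2))*12 = (-6 + (-5 + 2*36))*12 = (-6 + (-5 + 72))*12 = (-6 + 67)*12 = 61*12 = 732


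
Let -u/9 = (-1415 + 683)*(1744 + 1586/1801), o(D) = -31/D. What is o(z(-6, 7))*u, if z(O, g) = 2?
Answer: -320896308420/1801 ≈ -1.7818e+8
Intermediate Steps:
u = 20702987640/1801 (u = -9*(-1415 + 683)*(1744 + 1586/1801) = -(-6588)*(1744 + 1586*(1/1801)) = -(-6588)*(1744 + 1586/1801) = -(-6588)*3142530/1801 = -9*(-2300331960/1801) = 20702987640/1801 ≈ 1.1495e+7)
o(z(-6, 7))*u = -31/2*(20702987640/1801) = -31*1/2*(20702987640/1801) = -31/2*20702987640/1801 = -320896308420/1801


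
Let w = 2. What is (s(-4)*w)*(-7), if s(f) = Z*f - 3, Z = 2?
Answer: 154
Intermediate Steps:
s(f) = -3 + 2*f (s(f) = 2*f - 3 = -3 + 2*f)
(s(-4)*w)*(-7) = ((-3 + 2*(-4))*2)*(-7) = ((-3 - 8)*2)*(-7) = -11*2*(-7) = -22*(-7) = 154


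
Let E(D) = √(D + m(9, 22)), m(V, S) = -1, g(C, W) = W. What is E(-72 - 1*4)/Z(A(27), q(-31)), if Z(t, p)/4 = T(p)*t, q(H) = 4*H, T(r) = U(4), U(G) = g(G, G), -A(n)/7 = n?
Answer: -I*√77/3024 ≈ -0.0029018*I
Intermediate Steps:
A(n) = -7*n
U(G) = G
T(r) = 4
Z(t, p) = 16*t (Z(t, p) = 4*(4*t) = 16*t)
E(D) = √(-1 + D) (E(D) = √(D - 1) = √(-1 + D))
E(-72 - 1*4)/Z(A(27), q(-31)) = √(-1 + (-72 - 1*4))/((16*(-7*27))) = √(-1 + (-72 - 4))/((16*(-189))) = √(-1 - 76)/(-3024) = √(-77)*(-1/3024) = (I*√77)*(-1/3024) = -I*√77/3024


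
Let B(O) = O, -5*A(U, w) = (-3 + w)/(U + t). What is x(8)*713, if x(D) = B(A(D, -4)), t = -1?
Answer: 713/5 ≈ 142.60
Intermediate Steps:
A(U, w) = -(-3 + w)/(5*(-1 + U)) (A(U, w) = -(-3 + w)/(5*(U - 1)) = -(-3 + w)/(5*(-1 + U)))
x(D) = 7/(5*(-1 + D)) (x(D) = (3 - 1*(-4))/(5*(-1 + D)) = (3 + 4)/(5*(-1 + D)) = (1/5)*7/(-1 + D) = 7/(5*(-1 + D)))
x(8)*713 = (7/(5*(-1 + 8)))*713 = ((7/5)/7)*713 = ((7/5)*(1/7))*713 = (1/5)*713 = 713/5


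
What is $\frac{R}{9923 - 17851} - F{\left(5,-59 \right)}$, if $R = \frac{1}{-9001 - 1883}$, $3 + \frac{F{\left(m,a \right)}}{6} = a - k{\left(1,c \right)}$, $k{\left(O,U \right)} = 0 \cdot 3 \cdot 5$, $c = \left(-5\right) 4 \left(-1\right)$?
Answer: $\frac{32099266945}{86288352} \approx 372.0$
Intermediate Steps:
$c = 20$ ($c = \left(-20\right) \left(-1\right) = 20$)
$k{\left(O,U \right)} = 0$ ($k{\left(O,U \right)} = 0 \cdot 5 = 0$)
$F{\left(m,a \right)} = -18 + 6 a$ ($F{\left(m,a \right)} = -18 + 6 \left(a - 0\right) = -18 + 6 \left(a + 0\right) = -18 + 6 a$)
$R = - \frac{1}{10884}$ ($R = \frac{1}{-10884} = - \frac{1}{10884} \approx -9.1878 \cdot 10^{-5}$)
$\frac{R}{9923 - 17851} - F{\left(5,-59 \right)} = - \frac{1}{10884 \left(9923 - 17851\right)} - \left(-18 + 6 \left(-59\right)\right) = - \frac{1}{10884 \left(-7928\right)} - \left(-18 - 354\right) = \left(- \frac{1}{10884}\right) \left(- \frac{1}{7928}\right) - -372 = \frac{1}{86288352} + 372 = \frac{32099266945}{86288352}$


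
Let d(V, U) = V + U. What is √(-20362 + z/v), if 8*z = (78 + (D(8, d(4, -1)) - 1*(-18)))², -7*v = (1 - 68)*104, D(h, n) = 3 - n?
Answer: 31*I*√16073434/871 ≈ 142.69*I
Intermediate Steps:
d(V, U) = U + V
v = 6968/7 (v = -(1 - 68)*104/7 = -(-67)*104/7 = -⅐*(-6968) = 6968/7 ≈ 995.43)
z = 1152 (z = (78 + ((3 - (-1 + 4)) - 1*(-18)))²/8 = (78 + ((3 - 1*3) + 18))²/8 = (78 + ((3 - 3) + 18))²/8 = (78 + (0 + 18))²/8 = (78 + 18)²/8 = (⅛)*96² = (⅛)*9216 = 1152)
√(-20362 + z/v) = √(-20362 + 1152/(6968/7)) = √(-20362 + 1152*(7/6968)) = √(-20362 + 1008/871) = √(-17734294/871) = 31*I*√16073434/871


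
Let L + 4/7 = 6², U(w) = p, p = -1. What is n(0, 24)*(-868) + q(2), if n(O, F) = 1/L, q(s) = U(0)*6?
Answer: -61/2 ≈ -30.500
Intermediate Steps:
U(w) = -1
q(s) = -6 (q(s) = -1*6 = -6)
L = 248/7 (L = -4/7 + 6² = -4/7 + 36 = 248/7 ≈ 35.429)
n(O, F) = 7/248 (n(O, F) = 1/(248/7) = 7/248)
n(0, 24)*(-868) + q(2) = (7/248)*(-868) - 6 = -49/2 - 6 = -61/2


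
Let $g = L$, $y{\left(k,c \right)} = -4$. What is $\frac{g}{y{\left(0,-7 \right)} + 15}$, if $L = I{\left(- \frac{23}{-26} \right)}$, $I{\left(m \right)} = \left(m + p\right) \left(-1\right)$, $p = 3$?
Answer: $- \frac{101}{286} \approx -0.35315$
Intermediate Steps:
$I{\left(m \right)} = -3 - m$ ($I{\left(m \right)} = \left(m + 3\right) \left(-1\right) = \left(3 + m\right) \left(-1\right) = -3 - m$)
$L = - \frac{101}{26}$ ($L = -3 - - \frac{23}{-26} = -3 - \left(-23\right) \left(- \frac{1}{26}\right) = -3 - \frac{23}{26} = - \frac{101}{26} \approx -3.8846$)
$g = - \frac{101}{26} \approx -3.8846$
$\frac{g}{y{\left(0,-7 \right)} + 15} = \frac{1}{-4 + 15} \left(- \frac{101}{26}\right) = \frac{1}{11} \left(- \frac{101}{26}\right) = - \frac{101}{286}$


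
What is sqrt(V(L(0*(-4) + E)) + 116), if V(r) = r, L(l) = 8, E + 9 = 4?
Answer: 2*sqrt(31) ≈ 11.136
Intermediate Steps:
E = -5 (E = -9 + 4 = -5)
sqrt(V(L(0*(-4) + E)) + 116) = sqrt(8 + 116) = sqrt(124) = 2*sqrt(31)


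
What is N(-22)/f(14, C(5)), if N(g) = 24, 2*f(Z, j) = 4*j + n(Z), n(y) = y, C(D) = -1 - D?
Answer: -24/5 ≈ -4.8000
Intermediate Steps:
f(Z, j) = Z/2 + 2*j (f(Z, j) = (4*j + Z)/2 = (Z + 4*j)/2 = Z/2 + 2*j)
N(-22)/f(14, C(5)) = 24/((½)*14 + 2*(-1 - 1*5)) = 24/(7 + 2*(-1 - 5)) = 24/(7 + 2*(-6)) = 24/(7 - 12) = 24/(-5) = 24*(-⅕) = -24/5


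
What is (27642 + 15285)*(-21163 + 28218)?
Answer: 302849985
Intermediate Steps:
(27642 + 15285)*(-21163 + 28218) = 42927*7055 = 302849985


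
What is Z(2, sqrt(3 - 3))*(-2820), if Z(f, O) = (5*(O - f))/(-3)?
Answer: -9400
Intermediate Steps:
Z(f, O) = -5*O/3 + 5*f/3 (Z(f, O) = (-5*f + 5*O)*(-1/3) = -5*O/3 + 5*f/3)
Z(2, sqrt(3 - 3))*(-2820) = (-5*sqrt(3 - 3)/3 + (5/3)*2)*(-2820) = (-5*sqrt(0)/3 + 10/3)*(-2820) = (-5/3*0 + 10/3)*(-2820) = (0 + 10/3)*(-2820) = (10/3)*(-2820) = -9400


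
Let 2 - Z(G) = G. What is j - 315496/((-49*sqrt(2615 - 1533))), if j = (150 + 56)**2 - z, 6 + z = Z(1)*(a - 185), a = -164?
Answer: 42791 + 157748*sqrt(1082)/26509 ≈ 42987.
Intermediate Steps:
Z(G) = 2 - G
z = -355 (z = -6 + (2 - 1*1)*(-164 - 185) = -6 + (2 - 1)*(-349) = -6 + 1*(-349) = -6 - 349 = -355)
j = 42791 (j = (150 + 56)**2 - 1*(-355) = 206**2 + 355 = 42436 + 355 = 42791)
j - 315496/((-49*sqrt(2615 - 1533))) = 42791 - 315496/((-49*sqrt(2615 - 1533))) = 42791 - 315496/((-49*sqrt(1082))) = 42791 - 315496*(-sqrt(1082)/53018) = 42791 - (-157748)*sqrt(1082)/26509 = 42791 + 157748*sqrt(1082)/26509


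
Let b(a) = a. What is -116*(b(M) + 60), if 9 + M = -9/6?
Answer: -5742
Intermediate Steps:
M = -21/2 (M = -9 - 9/6 = -9 - 9*⅙ = -9 - 3/2 = -21/2 ≈ -10.500)
-116*(b(M) + 60) = -116*(-21/2 + 60) = -116*99/2 = -5742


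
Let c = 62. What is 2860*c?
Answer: 177320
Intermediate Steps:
2860*c = 2860*62 = 177320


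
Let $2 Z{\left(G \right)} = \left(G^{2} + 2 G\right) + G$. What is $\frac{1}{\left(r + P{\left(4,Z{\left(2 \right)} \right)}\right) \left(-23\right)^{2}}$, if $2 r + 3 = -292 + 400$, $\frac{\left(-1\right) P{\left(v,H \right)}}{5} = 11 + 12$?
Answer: $- \frac{2}{66125} \approx -3.0246 \cdot 10^{-5}$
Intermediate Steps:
$Z{\left(G \right)} = \frac{G^{2}}{2} + \frac{3 G}{2}$ ($Z{\left(G \right)} = \frac{\left(G^{2} + 2 G\right) + G}{2} = \frac{G^{2} + 3 G}{2} = \frac{G^{2}}{2} + \frac{3 G}{2}$)
$P{\left(v,H \right)} = -115$ ($P{\left(v,H \right)} = - 5 \left(11 + 12\right) = \left(-5\right) 23 = -115$)
$r = \frac{105}{2}$ ($r = - \frac{3}{2} + \frac{-292 + 400}{2} = - \frac{3}{2} + \frac{1}{2} \cdot 108 = - \frac{3}{2} + 54 = \frac{105}{2} \approx 52.5$)
$\frac{1}{\left(r + P{\left(4,Z{\left(2 \right)} \right)}\right) \left(-23\right)^{2}} = \frac{1}{\left(\frac{105}{2} - 115\right) \left(-23\right)^{2}} = \frac{1}{\left(- \frac{125}{2}\right) 529} = \left(- \frac{2}{125}\right) \frac{1}{529} = - \frac{2}{66125}$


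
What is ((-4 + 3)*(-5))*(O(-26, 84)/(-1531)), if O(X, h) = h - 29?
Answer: -275/1531 ≈ -0.17962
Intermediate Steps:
O(X, h) = -29 + h
((-4 + 3)*(-5))*(O(-26, 84)/(-1531)) = ((-4 + 3)*(-5))*((-29 + 84)/(-1531)) = (-1*(-5))*(55*(-1/1531)) = 5*(-55/1531) = -275/1531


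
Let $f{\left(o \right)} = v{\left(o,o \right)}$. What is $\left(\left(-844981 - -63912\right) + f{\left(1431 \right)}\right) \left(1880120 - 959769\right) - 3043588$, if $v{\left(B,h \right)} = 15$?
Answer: $-718846873542$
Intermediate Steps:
$f{\left(o \right)} = 15$
$\left(\left(-844981 - -63912\right) + f{\left(1431 \right)}\right) \left(1880120 - 959769\right) - 3043588 = \left(\left(-844981 - -63912\right) + 15\right) \left(1880120 - 959769\right) - 3043588 = \left(\left(-844981 + 63912\right) + 15\right) 920351 - 3043588 = \left(-781069 + 15\right) 920351 - 3043588 = \left(-781054\right) 920351 - 3043588 = -718843829954 - 3043588 = -718846873542$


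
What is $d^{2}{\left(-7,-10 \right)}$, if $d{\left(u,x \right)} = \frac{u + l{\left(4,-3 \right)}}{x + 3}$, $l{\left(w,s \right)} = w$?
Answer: $\frac{9}{49} \approx 0.18367$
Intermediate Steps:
$d{\left(u,x \right)} = \frac{4 + u}{3 + x}$ ($d{\left(u,x \right)} = \frac{u + 4}{x + 3} = \frac{4 + u}{3 + x}$)
$d^{2}{\left(-7,-10 \right)} = \left(\frac{4 - 7}{3 - 10}\right)^{2} = \left(\frac{1}{-7} \left(-3\right)\right)^{2} = \left(\left(- \frac{1}{7}\right) \left(-3\right)\right)^{2} = \left(\frac{3}{7}\right)^{2} = \frac{9}{49}$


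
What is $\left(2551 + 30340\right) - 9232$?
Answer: $23659$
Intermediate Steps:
$\left(2551 + 30340\right) - 9232 = 32891 - 9232 = 23659$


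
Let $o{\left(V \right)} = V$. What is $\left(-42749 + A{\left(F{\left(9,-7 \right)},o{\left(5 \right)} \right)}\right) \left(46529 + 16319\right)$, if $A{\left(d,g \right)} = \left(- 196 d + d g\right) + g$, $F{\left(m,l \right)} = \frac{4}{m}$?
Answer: $- \frac{24225390080}{9} \approx -2.6917 \cdot 10^{9}$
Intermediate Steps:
$A{\left(d,g \right)} = g - 196 d + d g$
$\left(-42749 + A{\left(F{\left(9,-7 \right)},o{\left(5 \right)} \right)}\right) \left(46529 + 16319\right) = \left(-42749 + \left(5 - 196 \cdot \frac{4}{9} + \frac{4}{9} \cdot 5\right)\right) \left(46529 + 16319\right) = \left(-42749 + \left(5 - 196 \cdot 4 \cdot \frac{1}{9} + 4 \cdot \frac{1}{9} \cdot 5\right)\right) 62848 = \left(-42749 + \left(5 - \frac{784}{9} + \frac{4}{9} \cdot 5\right)\right) 62848 = \left(-42749 + \left(5 - \frac{784}{9} + \frac{20}{9}\right)\right) 62848 = \left(-42749 - \frac{719}{9}\right) 62848 = \left(- \frac{385460}{9}\right) 62848 = - \frac{24225390080}{9}$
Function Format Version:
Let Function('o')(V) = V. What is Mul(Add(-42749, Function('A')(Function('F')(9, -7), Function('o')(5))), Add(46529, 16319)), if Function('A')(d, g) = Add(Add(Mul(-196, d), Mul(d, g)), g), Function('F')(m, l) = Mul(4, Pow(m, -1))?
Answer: Rational(-24225390080, 9) ≈ -2.6917e+9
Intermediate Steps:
Function('A')(d, g) = Add(g, Mul(-196, d), Mul(d, g))
Mul(Add(-42749, Function('A')(Function('F')(9, -7), Function('o')(5))), Add(46529, 16319)) = Mul(Add(-42749, Add(5, Mul(-196, Mul(4, Pow(9, -1))), Mul(Mul(4, Pow(9, -1)), 5))), Add(46529, 16319)) = Mul(Add(-42749, Add(5, Mul(-196, Mul(4, Rational(1, 9))), Mul(Mul(4, Rational(1, 9)), 5))), 62848) = Mul(Add(-42749, Add(5, Mul(-196, Rational(4, 9)), Mul(Rational(4, 9), 5))), 62848) = Mul(Add(-42749, Add(5, Rational(-784, 9), Rational(20, 9))), 62848) = Mul(Add(-42749, Rational(-719, 9)), 62848) = Mul(Rational(-385460, 9), 62848) = Rational(-24225390080, 9)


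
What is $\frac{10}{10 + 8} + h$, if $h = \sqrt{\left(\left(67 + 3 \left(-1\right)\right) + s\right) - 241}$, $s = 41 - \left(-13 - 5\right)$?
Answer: $\frac{5}{9} + i \sqrt{118} \approx 0.55556 + 10.863 i$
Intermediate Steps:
$s = 59$ ($s = 41 - \left(-13 - 5\right) = 41 - -18 = 41 + 18 = 59$)
$h = i \sqrt{118}$ ($h = \sqrt{\left(\left(67 + 3 \left(-1\right)\right) + 59\right) - 241} = \sqrt{\left(\left(67 - 3\right) + 59\right) - 241} = \sqrt{\left(64 + 59\right) - 241} = \sqrt{123 - 241} = \sqrt{-118} = i \sqrt{118} \approx 10.863 i$)
$\frac{10}{10 + 8} + h = \frac{10}{10 + 8} + i \sqrt{118} = \frac{10}{18} + i \sqrt{118} = 10 \cdot \frac{1}{18} + i \sqrt{118} = \frac{5}{9} + i \sqrt{118}$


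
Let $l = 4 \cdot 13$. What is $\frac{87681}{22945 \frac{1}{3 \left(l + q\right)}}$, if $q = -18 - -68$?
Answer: $\frac{26830386}{22945} \approx 1169.3$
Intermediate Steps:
$q = 50$ ($q = -18 + 68 = 50$)
$l = 52$
$\frac{87681}{22945 \frac{1}{3 \left(l + q\right)}} = \frac{87681}{22945 \frac{1}{3 \left(52 + 50\right)}} = \frac{87681}{22945 \frac{1}{3 \cdot 102}} = \frac{87681}{22945 \cdot \frac{1}{306}} = \frac{87681}{\frac{22945}{306}} = 87681 \cdot \frac{306}{22945} = \frac{26830386}{22945}$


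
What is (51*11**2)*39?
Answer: 240669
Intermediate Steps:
(51*11**2)*39 = (51*121)*39 = 6171*39 = 240669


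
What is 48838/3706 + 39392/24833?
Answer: 679390403/46015549 ≈ 14.764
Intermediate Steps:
48838/3706 + 39392/24833 = 48838*(1/3706) + 39392*(1/24833) = 24419/1853 + 39392/24833 = 679390403/46015549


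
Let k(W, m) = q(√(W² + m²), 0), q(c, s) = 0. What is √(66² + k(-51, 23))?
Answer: 66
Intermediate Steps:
k(W, m) = 0
√(66² + k(-51, 23)) = √(66² + 0) = √(4356 + 0) = √4356 = 66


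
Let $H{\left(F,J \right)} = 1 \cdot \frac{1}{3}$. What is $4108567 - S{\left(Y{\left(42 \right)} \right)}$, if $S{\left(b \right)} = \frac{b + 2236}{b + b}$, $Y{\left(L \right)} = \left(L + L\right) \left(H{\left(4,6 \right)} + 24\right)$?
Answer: $\frac{2099477202}{511} \approx 4.1086 \cdot 10^{6}$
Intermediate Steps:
$H{\left(F,J \right)} = \frac{1}{3}$ ($H{\left(F,J \right)} = 1 \cdot \frac{1}{3} = \frac{1}{3}$)
$Y{\left(L \right)} = \frac{146 L}{3}$ ($Y{\left(L \right)} = \left(L + L\right) \left(\frac{1}{3} + 24\right) = 2 L \frac{73}{3} = \frac{146 L}{3}$)
$S{\left(b \right)} = \frac{2236 + b}{2 b}$
$4108567 - S{\left(Y{\left(42 \right)} \right)} = 4108567 - \frac{2236 + \frac{146}{3} \cdot 42}{2 \cdot \frac{146}{3} \cdot 42} = 4108567 - \frac{2236 + 2044}{2 \cdot 2044} = 4108567 - \frac{1}{2} \cdot \frac{1}{2044} \cdot 4280 = 4108567 - \frac{535}{511} = \frac{2099477202}{511}$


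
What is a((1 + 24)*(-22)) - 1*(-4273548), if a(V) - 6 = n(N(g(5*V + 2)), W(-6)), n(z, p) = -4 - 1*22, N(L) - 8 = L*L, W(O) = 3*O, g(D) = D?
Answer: 4273528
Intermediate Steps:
N(L) = 8 + L² (N(L) = 8 + L*L = 8 + L²)
n(z, p) = -26 (n(z, p) = -4 - 22 = -26)
a(V) = -20 (a(V) = 6 - 26 = -20)
a((1 + 24)*(-22)) - 1*(-4273548) = -20 - 1*(-4273548) = -20 + 4273548 = 4273528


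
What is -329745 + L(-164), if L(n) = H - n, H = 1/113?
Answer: -37242652/113 ≈ -3.2958e+5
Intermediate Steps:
H = 1/113 ≈ 0.0088496
L(n) = 1/113 - n
-329745 + L(-164) = -329745 + (1/113 - 1*(-164)) = -329745 + (1/113 + 164) = -329745 + 18533/113 = -37242652/113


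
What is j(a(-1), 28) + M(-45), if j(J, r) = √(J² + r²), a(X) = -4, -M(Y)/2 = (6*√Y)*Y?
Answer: 20*√2 + 1620*I*√5 ≈ 28.284 + 3622.4*I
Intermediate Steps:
M(Y) = -12*Y^(3/2) (M(Y) = -2*6*√Y*Y = -12*Y^(3/2))
j(a(-1), 28) + M(-45) = √((-4)² + 28²) - (-1620)*I*√5 = √(16 + 784) - (-1620)*I*√5 = √800 + 1620*I*√5 = 20*√2 + 1620*I*√5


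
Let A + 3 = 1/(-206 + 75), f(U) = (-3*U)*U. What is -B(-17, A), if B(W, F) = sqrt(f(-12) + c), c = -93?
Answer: -5*I*sqrt(21) ≈ -22.913*I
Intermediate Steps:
f(U) = -3*U**2
A = -394/131 (A = -3 + 1/(-206 + 75) = -3 + 1/(-131) = -3 - 1/131 = -394/131 ≈ -3.0076)
B(W, F) = 5*I*sqrt(21) (B(W, F) = sqrt(-3*(-12)**2 - 93) = sqrt(-3*144 - 93) = sqrt(-432 - 93) = sqrt(-525) = 5*I*sqrt(21))
-B(-17, A) = -5*I*sqrt(21)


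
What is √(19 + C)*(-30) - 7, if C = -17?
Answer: -7 - 30*√2 ≈ -49.426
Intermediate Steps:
√(19 + C)*(-30) - 7 = √(19 - 17)*(-30) - 7 = √2*(-30) - 7 = -30*√2 - 7 = -7 - 30*√2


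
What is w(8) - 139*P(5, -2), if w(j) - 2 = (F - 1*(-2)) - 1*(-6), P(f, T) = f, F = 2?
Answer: -683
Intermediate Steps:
w(j) = 12 (w(j) = 2 + ((2 - 1*(-2)) - 1*(-6)) = 2 + ((2 + 2) + 6) = 2 + (4 + 6) = 2 + 10 = 12)
w(8) - 139*P(5, -2) = 12 - 139*5 = 12 - 695 = -683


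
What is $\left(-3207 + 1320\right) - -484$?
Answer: $-1403$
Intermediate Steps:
$\left(-3207 + 1320\right) - -484 = -1887 + \left(-255 + \left(-56 + 795\right)\right) = -1887 + \left(-255 + 739\right) = -1887 + 484 = -1403$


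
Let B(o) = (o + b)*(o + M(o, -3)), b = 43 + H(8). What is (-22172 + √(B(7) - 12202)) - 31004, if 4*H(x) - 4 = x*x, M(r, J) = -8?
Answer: -53176 + I*√12269 ≈ -53176.0 + 110.77*I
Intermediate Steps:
H(x) = 1 + x²/4 (H(x) = 1 + (x*x)/4 = 1 + x²/4)
b = 60 (b = 43 + (1 + (¼)*8²) = 43 + (1 + (¼)*64) = 43 + (1 + 16) = 43 + 17 = 60)
B(o) = (-8 + o)*(60 + o) (B(o) = (o + 60)*(o - 8) = (60 + o)*(-8 + o) = (-8 + o)*(60 + o))
(-22172 + √(B(7) - 12202)) - 31004 = (-22172 + √((-480 + 7² + 52*7) - 12202)) - 31004 = (-22172 + √((-480 + 49 + 364) - 12202)) - 31004 = (-22172 + √(-67 - 12202)) - 31004 = (-22172 + √(-12269)) - 31004 = (-22172 + I*√12269) - 31004 = -53176 + I*√12269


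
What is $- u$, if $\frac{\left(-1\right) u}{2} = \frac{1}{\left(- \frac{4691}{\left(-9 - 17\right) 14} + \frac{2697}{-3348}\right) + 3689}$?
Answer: $\frac{819}{1515593} \approx 0.00054038$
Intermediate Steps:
$u = - \frac{819}{1515593}$ ($u = - \frac{2}{\left(- \frac{4691}{\left(-9 - 17\right) 14} + \frac{2697}{-3348}\right) + 3689} = - \frac{2}{\left(- \frac{4691}{\left(-26\right) 14} + 2697 \left(- \frac{1}{3348}\right)\right) + 3689} = - \frac{2}{\left(- \frac{4691}{-364} - \frac{29}{36}\right) + 3689} = - \frac{2}{\left(\left(-4691\right) \left(- \frac{1}{364}\right) - \frac{29}{36}\right) + 3689} = - \frac{2}{\left(\frac{4691}{364} - \frac{29}{36}\right) + 3689} = - \frac{2}{\frac{9895}{819} + 3689} = - \frac{2}{\frac{3031186}{819}} = \left(-2\right) \frac{819}{3031186} = - \frac{819}{1515593} \approx -0.00054038$)
$- u = \left(-1\right) \left(- \frac{819}{1515593}\right) = \frac{819}{1515593}$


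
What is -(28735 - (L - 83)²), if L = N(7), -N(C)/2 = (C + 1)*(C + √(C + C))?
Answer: 12874 + 6240*√14 ≈ 36222.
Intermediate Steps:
N(C) = -2*(1 + C)*(C + √2*√C) (N(C) = -2*(C + 1)*(C + √(C + C)) = -2*(1 + C)*(C + √(2*C)) = -2*(1 + C)*(C + √2*√C))
L = -112 - 16*√14 (L = -2*7 - 2*7² - 2*√2*√7 - 2*√2*7^(3/2) = -14 - 2*49 - 2*√14 - 2*√2*7*√7 = -14 - 98 - 2*√14 - 14*√14 = -112 - 16*√14 ≈ -171.87)
-(28735 - (L - 83)²) = -(28735 - ((-112 - 16*√14) - 83)²) = -(28735 - (-195 - 16*√14)²) = -28735 + (-195 - 16*√14)²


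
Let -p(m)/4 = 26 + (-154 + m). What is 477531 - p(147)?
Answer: 477607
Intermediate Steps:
p(m) = 512 - 4*m (p(m) = -4*(26 + (-154 + m)) = -4*(-128 + m) = 512 - 4*m)
477531 - p(147) = 477531 - (512 - 4*147) = 477531 - (512 - 588) = 477531 - 1*(-76) = 477531 + 76 = 477607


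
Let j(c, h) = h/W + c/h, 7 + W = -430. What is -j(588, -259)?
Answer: 27125/16169 ≈ 1.6776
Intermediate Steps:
W = -437 (W = -7 - 430 = -437)
j(c, h) = -h/437 + c/h (j(c, h) = h/(-437) + c/h = h*(-1/437) + c/h = -h/437 + c/h)
-j(588, -259) = -(-1/437*(-259) + 588/(-259)) = -(259/437 + 588*(-1/259)) = -(259/437 - 84/37) = -1*(-27125/16169) = 27125/16169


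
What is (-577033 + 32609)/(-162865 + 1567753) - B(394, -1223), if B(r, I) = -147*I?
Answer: -31571589244/175611 ≈ -1.7978e+5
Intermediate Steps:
B(r, I) = -147*I
(-577033 + 32609)/(-162865 + 1567753) - B(394, -1223) = (-577033 + 32609)/(-162865 + 1567753) - (-147)*(-1223) = -544424/1404888 - 1*179781 = -544424*1/1404888 - 179781 = -68053/175611 - 179781 = -31571589244/175611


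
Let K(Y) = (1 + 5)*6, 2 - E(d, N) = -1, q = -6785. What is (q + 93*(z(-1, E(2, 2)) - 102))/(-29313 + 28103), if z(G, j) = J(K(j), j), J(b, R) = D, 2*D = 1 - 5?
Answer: 16457/1210 ≈ 13.601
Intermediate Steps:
E(d, N) = 3 (E(d, N) = 2 - 1*(-1) = 2 + 1 = 3)
D = -2 (D = (1 - 5)/2 = (½)*(-4) = -2)
K(Y) = 36 (K(Y) = 6*6 = 36)
J(b, R) = -2
z(G, j) = -2
(q + 93*(z(-1, E(2, 2)) - 102))/(-29313 + 28103) = (-6785 + 93*(-2 - 102))/(-29313 + 28103) = (-6785 + 93*(-104))/(-1210) = (-6785 - 9672)*(-1/1210) = -16457*(-1/1210) = 16457/1210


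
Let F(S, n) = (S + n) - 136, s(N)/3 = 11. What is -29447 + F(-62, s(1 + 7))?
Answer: -29612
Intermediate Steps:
s(N) = 33 (s(N) = 3*11 = 33)
F(S, n) = -136 + S + n
-29447 + F(-62, s(1 + 7)) = -29447 + (-136 - 62 + 33) = -29447 - 165 = -29612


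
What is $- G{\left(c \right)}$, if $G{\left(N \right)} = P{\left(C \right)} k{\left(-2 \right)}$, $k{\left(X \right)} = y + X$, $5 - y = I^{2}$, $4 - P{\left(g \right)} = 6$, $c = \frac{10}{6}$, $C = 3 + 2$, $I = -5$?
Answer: $-44$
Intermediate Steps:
$C = 5$
$c = \frac{5}{3}$ ($c = 10 \cdot \frac{1}{6} = \frac{5}{3} \approx 1.6667$)
$P{\left(g \right)} = -2$ ($P{\left(g \right)} = 4 - 6 = -2$)
$y = -20$ ($y = 5 - \left(-5\right)^{2} = 5 - 25 = -20$)
$k{\left(X \right)} = -20 + X$
$G{\left(N \right)} = 44$ ($G{\left(N \right)} = - 2 \left(-20 - 2\right) = \left(-2\right) \left(-22\right) = 44$)
$- G{\left(c \right)} = \left(-1\right) 44 = -44$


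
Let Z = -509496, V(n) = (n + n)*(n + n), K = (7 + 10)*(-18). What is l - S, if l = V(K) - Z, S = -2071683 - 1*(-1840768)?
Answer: 1114955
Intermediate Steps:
K = -306 (K = 17*(-18) = -306)
S = -230915 (S = -2071683 + 1840768 = -230915)
V(n) = 4*n**2 (V(n) = (2*n)*(2*n) = 4*n**2)
l = 884040 (l = 4*(-306)**2 - 1*(-509496) = 4*93636 + 509496 = 374544 + 509496 = 884040)
l - S = 884040 - 1*(-230915) = 884040 + 230915 = 1114955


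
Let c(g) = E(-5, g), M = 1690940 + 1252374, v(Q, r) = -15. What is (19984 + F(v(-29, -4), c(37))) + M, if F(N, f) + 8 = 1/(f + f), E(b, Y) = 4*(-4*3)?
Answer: 284475839/96 ≈ 2.9633e+6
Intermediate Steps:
M = 2943314
E(b, Y) = -48 (E(b, Y) = 4*(-12) = -48)
c(g) = -48
F(N, f) = -8 + 1/(2*f) (F(N, f) = -8 + 1/(f + f) = -8 + 1/(2*f))
(19984 + F(v(-29, -4), c(37))) + M = (19984 + (-8 + (½)/(-48))) + 2943314 = (19984 + (-8 + (½)*(-1/48))) + 2943314 = (19984 + (-8 - 1/96)) + 2943314 = (19984 - 769/96) + 2943314 = 1917695/96 + 2943314 = 284475839/96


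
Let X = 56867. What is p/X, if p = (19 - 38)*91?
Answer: -91/2993 ≈ -0.030404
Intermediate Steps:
p = -1729 (p = -19*91 = -1729)
p/X = -1729/56867 = -1729*1/56867 = -91/2993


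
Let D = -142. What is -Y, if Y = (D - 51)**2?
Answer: -37249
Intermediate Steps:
Y = 37249 (Y = (-142 - 51)**2 = (-193)**2 = 37249)
-Y = -1*37249 = -37249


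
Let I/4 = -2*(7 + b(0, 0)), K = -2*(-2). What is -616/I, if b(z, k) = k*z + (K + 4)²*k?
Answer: 11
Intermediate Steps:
K = 4
b(z, k) = 64*k + k*z (b(z, k) = k*z + (4 + 4)²*k = k*z + 8²*k = k*z + 64*k = 64*k + k*z)
I = -56 (I = 4*(-2*(7 + 0*(64 + 0))) = 4*(-2*(7 + 0*64)) = 4*(-2*(7 + 0)) = 4*(-2*7) = 4*(-14) = -56)
-616/I = -616/(-56) = -616*(-1/56) = 11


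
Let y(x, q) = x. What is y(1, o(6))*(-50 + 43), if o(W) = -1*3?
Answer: -7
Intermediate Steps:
o(W) = -3
y(1, o(6))*(-50 + 43) = 1*(-50 + 43) = 1*(-7) = -7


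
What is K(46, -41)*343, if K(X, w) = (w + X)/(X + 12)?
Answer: 1715/58 ≈ 29.569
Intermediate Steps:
K(X, w) = (X + w)/(12 + X)
K(46, -41)*343 = ((46 - 41)/(12 + 46))*343 = (5/58)*343 = 1715/58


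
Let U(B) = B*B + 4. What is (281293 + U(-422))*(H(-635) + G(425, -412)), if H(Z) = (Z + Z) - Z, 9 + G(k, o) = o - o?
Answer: -295841364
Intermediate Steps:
G(k, o) = -9 (G(k, o) = -9 + (o - o) = -9 + 0 = -9)
U(B) = 4 + B² (U(B) = B² + 4 = 4 + B²)
H(Z) = Z (H(Z) = 2*Z - Z = Z)
(281293 + U(-422))*(H(-635) + G(425, -412)) = (281293 + (4 + (-422)²))*(-635 - 9) = (281293 + (4 + 178084))*(-644) = (281293 + 178088)*(-644) = 459381*(-644) = -295841364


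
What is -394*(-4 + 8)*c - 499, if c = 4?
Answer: -6803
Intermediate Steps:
-394*(-4 + 8)*c - 499 = -394*(-4 + 8)*4 - 499 = -1576*4 - 499 = -394*16 - 499 = -6304 - 499 = -6803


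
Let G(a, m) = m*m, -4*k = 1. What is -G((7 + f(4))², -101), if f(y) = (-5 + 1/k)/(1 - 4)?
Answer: -10201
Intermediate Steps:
k = -¼ (k = -¼*1 = -¼ ≈ -0.25000)
f(y) = 3 (f(y) = (-5 + 1/(-¼))/(1 - 4) = (-5 - 4)/(-3) = -9*(-⅓) = 3)
G(a, m) = m²
-G((7 + f(4))², -101) = -1*(-101)² = -1*10201 = -10201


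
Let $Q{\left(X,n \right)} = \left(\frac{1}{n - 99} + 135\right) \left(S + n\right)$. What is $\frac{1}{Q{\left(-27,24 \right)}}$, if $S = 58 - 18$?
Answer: $\frac{75}{647936} \approx 0.00011575$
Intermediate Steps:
$S = 40$
$Q{\left(X,n \right)} = \left(40 + n\right) \left(135 + \frac{1}{-99 + n}\right)$ ($Q{\left(X,n \right)} = \left(\frac{1}{n - 99} + 135\right) \left(40 + n\right) = \left(\frac{1}{-99 + n} + 135\right) \left(40 + n\right) = \left(135 + \frac{1}{-99 + n}\right) \left(40 + n\right) = \left(40 + n\right) \left(135 + \frac{1}{-99 + n}\right)$)
$\frac{1}{Q{\left(-27,24 \right)}} = \frac{1}{\frac{1}{-99 + 24} \left(-534560 - 191136 + 135 \cdot 24^{2}\right)} = \frac{1}{\frac{1}{-75} \left(-534560 - 191136 + 135 \cdot 576\right)} = \frac{1}{\left(- \frac{1}{75}\right) \left(-534560 - 191136 + 77760\right)} = \frac{1}{\left(- \frac{1}{75}\right) \left(-647936\right)} = \frac{1}{\frac{647936}{75}} = \frac{75}{647936}$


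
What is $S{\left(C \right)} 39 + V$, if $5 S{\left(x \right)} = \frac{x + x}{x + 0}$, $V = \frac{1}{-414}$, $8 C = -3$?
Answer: $\frac{32287}{2070} \approx 15.598$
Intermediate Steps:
$C = - \frac{3}{8}$ ($C = \frac{1}{8} \left(-3\right) = - \frac{3}{8} \approx -0.375$)
$V = - \frac{1}{414} \approx -0.0024155$
$S{\left(x \right)} = \frac{2}{5}$ ($S{\left(x \right)} = \frac{\left(x + x\right) \frac{1}{x + 0}}{5} = \frac{2 x \frac{1}{x}}{5} = \frac{1}{5} \cdot 2 = \frac{2}{5}$)
$S{\left(C \right)} 39 + V = \frac{2}{5} \cdot 39 - \frac{1}{414} = \frac{78}{5} - \frac{1}{414} = \frac{32287}{2070}$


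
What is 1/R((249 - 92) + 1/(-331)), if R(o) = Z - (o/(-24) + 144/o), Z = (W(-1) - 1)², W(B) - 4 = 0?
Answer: 3822388/55899847 ≈ 0.068379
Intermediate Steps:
W(B) = 4 (W(B) = 4 + 0 = 4)
Z = 9 (Z = (4 - 1)² = 3² = 9)
R(o) = 9 - 144/o + o/24 (R(o) = 9 - (o/(-24) + 144/o) = 9 - (o*(-1/24) + 144/o) = 9 - (-o/24 + 144/o) = 9 - (144/o - o/24) = 9 + (-144/o + o/24) = 9 - 144/o + o/24)
1/R((249 - 92) + 1/(-331)) = 1/(9 - 144/((249 - 92) + 1/(-331)) + ((249 - 92) + 1/(-331))/24) = 1/(9 - 144/(157 - 1/331) + (157 - 1/331)/24) = 1/(9 - 144/51966/331 + (1/24)*(51966/331)) = 1/(9 - 144*331/51966 + 8661/1324) = 1/(9 - 2648/2887 + 8661/1324) = 1/(55899847/3822388) = 3822388/55899847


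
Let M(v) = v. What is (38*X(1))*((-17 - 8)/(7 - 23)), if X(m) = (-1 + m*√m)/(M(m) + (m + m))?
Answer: 0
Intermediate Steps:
X(m) = (-1 + m^(3/2))/(3*m) (X(m) = (-1 + m*√m)/(m + (m + m)) = (-1 + m^(3/2))/(m + 2*m) = (-1 + m^(3/2))/((3*m)) = (-1 + m^(3/2))*(1/(3*m)) = (-1 + m^(3/2))/(3*m))
(38*X(1))*((-17 - 8)/(7 - 23)) = (38*((⅓)*(-1 + 1^(3/2))/1))*((-17 - 8)/(7 - 23)) = (38*((⅓)*1*(-1 + 1)))*(-25/(-16)) = (38*((⅓)*1*0))*(-25*(-1/16)) = (38*0)*(25/16) = 0*(25/16) = 0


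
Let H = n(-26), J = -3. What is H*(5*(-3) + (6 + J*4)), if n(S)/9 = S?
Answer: 4914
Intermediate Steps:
n(S) = 9*S
H = -234 (H = 9*(-26) = -234)
H*(5*(-3) + (6 + J*4)) = -234*(5*(-3) + (6 - 3*4)) = -234*(-15 + (6 - 12)) = -234*(-15 - 6) = -234*(-21) = 4914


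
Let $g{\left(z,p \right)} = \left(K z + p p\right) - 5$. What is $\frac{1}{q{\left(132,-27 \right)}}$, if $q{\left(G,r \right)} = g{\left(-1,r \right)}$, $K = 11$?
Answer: $\frac{1}{713} \approx 0.0014025$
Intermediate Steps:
$g{\left(z,p \right)} = -5 + p^{2} + 11 z$ ($g{\left(z,p \right)} = \left(11 z + p p\right) - 5 = \left(11 z + p^{2}\right) - 5 = \left(p^{2} + 11 z\right) - 5 = -5 + p^{2} + 11 z$)
$q{\left(G,r \right)} = -16 + r^{2}$ ($q{\left(G,r \right)} = -5 + r^{2} + 11 \left(-1\right) = -5 + r^{2} - 11 = -16 + r^{2}$)
$\frac{1}{q{\left(132,-27 \right)}} = \frac{1}{-16 + \left(-27\right)^{2}} = \frac{1}{-16 + 729} = \frac{1}{713}$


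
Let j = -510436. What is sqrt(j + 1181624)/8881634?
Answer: sqrt(167797)/4440817 ≈ 9.2242e-5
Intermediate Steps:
sqrt(j + 1181624)/8881634 = sqrt(-510436 + 1181624)/8881634 = sqrt(671188)*(1/8881634) = (2*sqrt(167797))*(1/8881634) = sqrt(167797)/4440817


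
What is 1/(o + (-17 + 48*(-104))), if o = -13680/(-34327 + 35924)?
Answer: -1597/8013053 ≈ -0.00019930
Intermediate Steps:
o = -13680/1597 ≈ -8.5661
1/(o + (-17 + 48*(-104))) = 1/(-13680/1597 + (-17 + 48*(-104))) = 1/(-13680/1597 + (-17 - 4992)) = 1/(-13680/1597 - 5009) = 1/(-8013053/1597) = -1597/8013053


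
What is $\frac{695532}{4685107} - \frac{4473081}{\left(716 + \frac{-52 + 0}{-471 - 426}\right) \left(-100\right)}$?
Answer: $\frac{1449460038727623}{23148176665600} \approx 62.617$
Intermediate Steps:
$\frac{695532}{4685107} - \frac{4473081}{\left(716 + \frac{-52 + 0}{-471 - 426}\right) \left(-100\right)} = 695532 \cdot \frac{1}{4685107} - \frac{4473081}{\left(716 - \frac{52}{-471 - 426}\right) \left(-100\right)} = \frac{695532}{4685107} - \frac{4473081}{\left(716 - \frac{52}{-471 - 426}\right) \left(-100\right)} = \frac{695532}{4685107} - \frac{4473081}{\left(716 - \frac{52}{-897}\right) \left(-100\right)} = \frac{695532}{4685107} - \frac{4473081}{\left(716 - - \frac{4}{69}\right) \left(-100\right)} = \frac{695532}{4685107} - \frac{4473081}{\left(716 + \frac{4}{69}\right) \left(-100\right)} = \frac{695532}{4685107} - \frac{4473081}{\frac{49408}{69} \left(-100\right)} = \frac{695532}{4685107} - \frac{4473081}{- \frac{4940800}{69}} = \frac{695532}{4685107} - - \frac{308642589}{4940800} = \frac{695532}{4685107} + \frac{308642589}{4940800} = \frac{1449460038727623}{23148176665600}$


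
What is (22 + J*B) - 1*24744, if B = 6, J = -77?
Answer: -25184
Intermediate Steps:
(22 + J*B) - 1*24744 = (22 - 77*6) - 1*24744 = (22 - 462) - 24744 = -440 - 24744 = -25184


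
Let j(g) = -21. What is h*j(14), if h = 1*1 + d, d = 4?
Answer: -105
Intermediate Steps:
h = 5 (h = 1*1 + 4 = 1 + 4 = 5)
h*j(14) = 5*(-21) = -105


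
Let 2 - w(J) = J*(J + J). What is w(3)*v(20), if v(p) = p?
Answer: -320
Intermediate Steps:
w(J) = 2 - 2*J² (w(J) = 2 - J*(J + J) = 2 - J*2*J = 2 - 2*J²)
w(3)*v(20) = (2 - 2*3²)*20 = (2 - 2*9)*20 = (2 - 18)*20 = -16*20 = -320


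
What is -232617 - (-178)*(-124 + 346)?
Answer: -193101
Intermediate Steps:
-232617 - (-178)*(-124 + 346) = -232617 - (-178)*222 = -232617 - 1*(-39516) = -232617 + 39516 = -193101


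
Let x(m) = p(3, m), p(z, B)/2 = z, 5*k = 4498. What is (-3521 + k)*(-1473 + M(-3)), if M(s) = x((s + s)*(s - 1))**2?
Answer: 18834759/5 ≈ 3.7670e+6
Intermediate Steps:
k = 4498/5 (k = (1/5)*4498 = 4498/5 ≈ 899.60)
p(z, B) = 2*z
x(m) = 6 (x(m) = 2*3 = 6)
M(s) = 36 (M(s) = 6**2 = 36)
(-3521 + k)*(-1473 + M(-3)) = (-3521 + 4498/5)*(-1473 + 36) = -13107/5*(-1437) = 18834759/5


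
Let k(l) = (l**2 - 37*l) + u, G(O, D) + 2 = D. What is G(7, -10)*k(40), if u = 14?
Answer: -1608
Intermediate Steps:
G(O, D) = -2 + D
k(l) = 14 + l**2 - 37*l (k(l) = (l**2 - 37*l) + 14 = 14 + l**2 - 37*l)
G(7, -10)*k(40) = (-2 - 10)*(14 + 40**2 - 37*40) = -12*(14 + 1600 - 1480) = -12*134 = -1608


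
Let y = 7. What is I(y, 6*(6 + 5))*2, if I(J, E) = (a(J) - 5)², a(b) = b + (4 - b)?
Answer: 2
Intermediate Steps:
a(b) = 4
I(J, E) = 1 (I(J, E) = (4 - 5)² = (-1)² = 1)
I(y, 6*(6 + 5))*2 = 1*2 = 2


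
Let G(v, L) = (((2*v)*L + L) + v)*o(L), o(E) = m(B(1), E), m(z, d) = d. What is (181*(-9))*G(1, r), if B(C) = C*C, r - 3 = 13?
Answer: -1277136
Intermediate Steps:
r = 16 (r = 3 + 13 = 16)
B(C) = C²
o(E) = E
G(v, L) = L*(L + v + 2*L*v) (G(v, L) = (((2*v)*L + L) + v)*L = ((2*L*v + L) + v)*L = ((L + 2*L*v) + v)*L = (L + v + 2*L*v)*L = L*(L + v + 2*L*v))
(181*(-9))*G(1, r) = (181*(-9))*(16*(16 + 1 + 2*16*1)) = -26064*(16 + 1 + 32) = -26064*49 = -1629*784 = -1277136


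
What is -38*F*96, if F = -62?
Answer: 226176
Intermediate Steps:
-38*F*96 = -38*(-62)*96 = 2356*96 = 226176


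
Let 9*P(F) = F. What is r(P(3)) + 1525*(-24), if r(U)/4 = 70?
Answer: -36320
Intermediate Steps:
P(F) = F/9
r(U) = 280 (r(U) = 4*70 = 280)
r(P(3)) + 1525*(-24) = 280 + 1525*(-24) = 280 - 36600 = -36320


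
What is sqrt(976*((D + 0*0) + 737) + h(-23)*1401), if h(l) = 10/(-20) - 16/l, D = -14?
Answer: sqrt(1493731182)/46 ≈ 840.19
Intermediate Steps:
h(l) = -1/2 - 16/l (h(l) = 10*(-1/20) - 16/l = -1/2 - 16/l)
sqrt(976*((D + 0*0) + 737) + h(-23)*1401) = sqrt(976*((-14 + 0*0) + 737) + ((1/2)*(-32 - 1*(-23))/(-23))*1401) = sqrt(976*((-14 + 0) + 737) + ((1/2)*(-1/23)*(-32 + 23))*1401) = sqrt(976*(-14 + 737) + ((1/2)*(-1/23)*(-9))*1401) = sqrt(976*723 + (9/46)*1401) = sqrt(705648 + 12609/46) = sqrt(32472417/46) = sqrt(1493731182)/46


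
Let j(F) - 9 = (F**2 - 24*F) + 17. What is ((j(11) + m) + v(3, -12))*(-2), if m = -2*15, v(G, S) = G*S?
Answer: 366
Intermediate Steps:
j(F) = 26 + F**2 - 24*F (j(F) = 9 + ((F**2 - 24*F) + 17) = 9 + (17 + F**2 - 24*F) = 26 + F**2 - 24*F)
m = -30
((j(11) + m) + v(3, -12))*(-2) = (((26 + 11**2 - 24*11) - 30) + 3*(-12))*(-2) = (((26 + 121 - 264) - 30) - 36)*(-2) = ((-117 - 30) - 36)*(-2) = (-147 - 36)*(-2) = -183*(-2) = 366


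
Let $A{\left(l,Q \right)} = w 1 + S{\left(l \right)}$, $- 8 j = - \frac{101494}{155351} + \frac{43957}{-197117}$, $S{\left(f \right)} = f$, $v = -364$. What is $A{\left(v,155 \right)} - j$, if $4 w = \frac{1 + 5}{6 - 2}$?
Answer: $- \frac{11138396594826}{30622323067} \approx -363.73$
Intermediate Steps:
$w = \frac{3}{8}$ ($w = \frac{\left(1 + 5\right) \frac{1}{6 - 2}}{4} = \frac{6 \cdot \frac{1}{4}}{4} = \frac{1}{4} \cdot \frac{3}{2} = \frac{3}{8} \approx 0.375$)
$j = \frac{26834956705}{244978584536}$ ($j = - \frac{- \frac{101494}{155351} + \frac{43957}{-197117}}{8} = - \frac{\left(-101494\right) \frac{1}{155351} + 43957 \left(- \frac{1}{197117}\right)}{8} = - \frac{- \frac{101494}{155351} - \frac{43957}{197117}}{8} = \left(- \frac{1}{8}\right) \left(- \frac{26834956705}{30622323067}\right) = \frac{26834956705}{244978584536} \approx 0.10954$)
$A{\left(l,Q \right)} = \frac{3}{8} + l$ ($A{\left(l,Q \right)} = \frac{3}{8} \cdot 1 + l = \frac{3}{8} + l$)
$A{\left(v,155 \right)} - j = \left(\frac{3}{8} - 364\right) - \frac{26834956705}{244978584536} = - \frac{2909}{8} - \frac{26834956705}{244978584536} = - \frac{11138396594826}{30622323067}$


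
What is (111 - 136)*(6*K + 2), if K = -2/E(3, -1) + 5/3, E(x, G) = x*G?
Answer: -400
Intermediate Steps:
E(x, G) = G*x
K = 7/3 (K = -2/((-1*3)) + 5/3 = -2/(-3) + 5*(1/3) = -2*(-1/3) + 5/3 = 2/3 + 5/3 = 7/3 ≈ 2.3333)
(111 - 136)*(6*K + 2) = (111 - 136)*(6*(7/3) + 2) = -25*(14 + 2) = -25*16 = -400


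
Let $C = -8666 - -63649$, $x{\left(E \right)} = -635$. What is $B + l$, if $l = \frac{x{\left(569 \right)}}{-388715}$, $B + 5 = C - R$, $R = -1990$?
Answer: $\frac{4428863351}{77743} \approx 56968.0$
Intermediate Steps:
$C = 54983$ ($C = -8666 + 63649 = 54983$)
$B = 56968$ ($B = -5 + \left(54983 - -1990\right) = -5 + \left(54983 + 1990\right) = -5 + 56973 = 56968$)
$l = \frac{127}{77743}$ ($l = - \frac{635}{-388715} = \left(-635\right) \left(- \frac{1}{388715}\right) = \frac{127}{77743} \approx 0.0016336$)
$B + l = 56968 + \frac{127}{77743} = \frac{4428863351}{77743}$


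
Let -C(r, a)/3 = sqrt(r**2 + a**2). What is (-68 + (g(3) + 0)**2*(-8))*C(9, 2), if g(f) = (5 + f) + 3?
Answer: 3108*sqrt(85) ≈ 28654.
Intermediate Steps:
g(f) = 8 + f
C(r, a) = -3*sqrt(a**2 + r**2) (C(r, a) = -3*sqrt(r**2 + a**2) = -3*sqrt(a**2 + r**2))
(-68 + (g(3) + 0)**2*(-8))*C(9, 2) = (-68 + ((8 + 3) + 0)**2*(-8))*(-3*sqrt(2**2 + 9**2)) = (-68 + (11 + 0)**2*(-8))*(-3*sqrt(4 + 81)) = (-68 + 11**2*(-8))*(-3*sqrt(85)) = (-68 + 121*(-8))*(-3*sqrt(85)) = (-68 - 968)*(-3*sqrt(85)) = -(-3108)*sqrt(85) = 3108*sqrt(85)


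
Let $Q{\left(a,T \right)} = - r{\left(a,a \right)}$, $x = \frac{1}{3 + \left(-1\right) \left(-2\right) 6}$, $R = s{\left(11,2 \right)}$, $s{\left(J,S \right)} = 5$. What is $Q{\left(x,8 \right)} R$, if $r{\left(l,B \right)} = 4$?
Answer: $-20$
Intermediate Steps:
$R = 5$
$x = \frac{1}{15}$ ($x = \frac{1}{3 + 2 \cdot 6} = \frac{1}{3 + 12} = \frac{1}{15} \approx 0.066667$)
$Q{\left(a,T \right)} = -4$ ($Q{\left(a,T \right)} = \left(-1\right) 4 = -4$)
$Q{\left(x,8 \right)} R = \left(-4\right) 5 = -20$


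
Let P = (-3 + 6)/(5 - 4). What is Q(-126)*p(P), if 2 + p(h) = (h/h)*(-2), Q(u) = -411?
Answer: 1644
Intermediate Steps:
P = 3 (P = 3/1 = 3*1 = 3)
p(h) = -4 (p(h) = -2 + (h/h)*(-2) = -2 + 1*(-2) = -2 - 2 = -4)
Q(-126)*p(P) = -411*(-4) = 1644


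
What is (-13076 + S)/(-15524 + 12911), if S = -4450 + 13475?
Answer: 4051/2613 ≈ 1.5503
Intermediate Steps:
S = 9025
(-13076 + S)/(-15524 + 12911) = (-13076 + 9025)/(-15524 + 12911) = -4051/(-2613) = -4051*(-1/2613) = 4051/2613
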